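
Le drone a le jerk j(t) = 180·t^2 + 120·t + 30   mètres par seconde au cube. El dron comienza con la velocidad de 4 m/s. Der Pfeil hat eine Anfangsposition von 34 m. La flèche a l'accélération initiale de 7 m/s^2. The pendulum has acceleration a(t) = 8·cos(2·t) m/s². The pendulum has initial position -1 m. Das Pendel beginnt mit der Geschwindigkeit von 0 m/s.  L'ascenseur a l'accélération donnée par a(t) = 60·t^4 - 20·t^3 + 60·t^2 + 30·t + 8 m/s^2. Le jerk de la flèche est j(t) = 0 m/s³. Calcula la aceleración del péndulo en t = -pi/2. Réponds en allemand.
Mit a(t) = 8·cos(2·t) und Einsetzen von t = -pi/2, finden wir a = -8.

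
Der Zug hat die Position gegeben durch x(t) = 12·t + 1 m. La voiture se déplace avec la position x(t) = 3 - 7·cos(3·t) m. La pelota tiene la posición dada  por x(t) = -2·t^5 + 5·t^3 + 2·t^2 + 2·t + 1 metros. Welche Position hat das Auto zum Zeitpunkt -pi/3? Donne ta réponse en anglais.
Using x(t) = 3 - 7·cos(3·t) and substituting t = -pi/3, we find x = 10.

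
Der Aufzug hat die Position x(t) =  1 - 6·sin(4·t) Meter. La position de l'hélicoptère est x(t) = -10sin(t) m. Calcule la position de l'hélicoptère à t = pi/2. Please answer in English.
From the given position equation x(t) = -10·sin(t), we substitute t = pi/2 to get x = -10.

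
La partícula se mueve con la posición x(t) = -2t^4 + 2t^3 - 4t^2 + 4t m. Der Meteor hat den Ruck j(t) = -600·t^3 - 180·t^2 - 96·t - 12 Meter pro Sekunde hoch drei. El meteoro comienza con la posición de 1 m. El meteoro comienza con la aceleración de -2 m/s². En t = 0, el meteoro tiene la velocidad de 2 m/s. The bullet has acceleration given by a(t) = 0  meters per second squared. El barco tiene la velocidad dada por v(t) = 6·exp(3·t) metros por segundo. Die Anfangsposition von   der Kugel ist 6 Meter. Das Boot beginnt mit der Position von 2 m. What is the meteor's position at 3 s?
Starting from jerk j(t) = -600·t^3 - 180·t^2 - 96·t - 12, we take 3 antiderivatives. The integral of jerk is acceleration. Using a(0) = -2, we get a(t) = -150·t^4 - 60·t^3 - 48·t^2 - 12·t - 2. Finding the integral of a(t) and using v(0) = 2: v(t) = -30·t^5 - 15·t^4 - 16·t^3 - 6·t^2 - 2·t + 2. Integrating velocity and using the initial condition x(0) = 1, we get x(t) = -5·t^6 - 3·t^5 - 4·t^4 - 2·t^3 - t^2 + 2·t + 1. We have position x(t) = -5·t^6 - 3·t^5 - 4·t^4 - 2·t^3 - t^2 + 2·t + 1. Substituting t = 3: x(3) = -4754.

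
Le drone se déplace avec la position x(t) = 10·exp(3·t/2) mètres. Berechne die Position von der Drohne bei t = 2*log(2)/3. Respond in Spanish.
Tenemos la posición x(t) = 10·exp(3·t/2). Sustituyendo t = 2*log(2)/3: x(2*log(2)/3) = 20.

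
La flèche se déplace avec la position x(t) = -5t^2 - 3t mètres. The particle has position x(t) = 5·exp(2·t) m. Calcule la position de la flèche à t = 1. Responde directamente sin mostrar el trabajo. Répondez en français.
x(1) = -8.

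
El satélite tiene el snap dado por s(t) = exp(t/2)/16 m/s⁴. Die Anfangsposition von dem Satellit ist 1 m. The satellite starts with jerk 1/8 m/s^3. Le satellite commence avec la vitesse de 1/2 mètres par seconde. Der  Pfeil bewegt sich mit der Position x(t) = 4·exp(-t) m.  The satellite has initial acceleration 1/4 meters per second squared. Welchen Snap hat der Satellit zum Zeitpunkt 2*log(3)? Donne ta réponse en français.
En utilisant s(t) = exp(t/2)/16 et en substituant t = 2*log(3), nous trouvons s = 3/16.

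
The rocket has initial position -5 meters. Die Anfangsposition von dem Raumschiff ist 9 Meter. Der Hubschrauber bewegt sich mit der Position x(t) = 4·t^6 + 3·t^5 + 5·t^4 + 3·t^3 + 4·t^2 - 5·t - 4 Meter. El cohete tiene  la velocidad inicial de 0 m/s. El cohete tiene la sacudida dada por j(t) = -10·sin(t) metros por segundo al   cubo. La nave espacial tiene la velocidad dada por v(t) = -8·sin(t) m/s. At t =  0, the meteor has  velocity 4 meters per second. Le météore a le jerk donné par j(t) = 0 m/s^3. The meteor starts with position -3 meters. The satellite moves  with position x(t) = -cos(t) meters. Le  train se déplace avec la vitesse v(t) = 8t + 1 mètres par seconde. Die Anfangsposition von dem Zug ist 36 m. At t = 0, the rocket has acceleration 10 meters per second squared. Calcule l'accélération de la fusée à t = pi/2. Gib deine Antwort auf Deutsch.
Wir müssen unsere Gleichung für den Ruck j(t) = -10·sin(t) 1-mal integrieren. Durch Integration von dem Ruck und Verwendung der Anfangsbedingung a(0) = 10, erhalten wir a(t) = 10·cos(t). Mit a(t) = 10·cos(t) und Einsetzen von t = pi/2, finden wir a = 0.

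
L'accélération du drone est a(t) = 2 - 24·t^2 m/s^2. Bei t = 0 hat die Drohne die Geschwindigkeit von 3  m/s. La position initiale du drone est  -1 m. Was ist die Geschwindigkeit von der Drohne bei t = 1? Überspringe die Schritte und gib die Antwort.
Die Antwort ist -3.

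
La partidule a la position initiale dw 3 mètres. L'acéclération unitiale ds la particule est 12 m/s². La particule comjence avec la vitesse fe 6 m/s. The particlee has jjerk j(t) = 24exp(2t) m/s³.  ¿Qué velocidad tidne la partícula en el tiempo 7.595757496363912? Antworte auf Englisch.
Starting from jerk j(t) = 24·exp(2·t), we take 2 antiderivatives. Finding the antiderivative of j(t) and using a(0) = 12: a(t) = 12·exp(2·t). The integral of acceleration, with v(0) = 6, gives velocity: v(t) = 6·exp(2·t). From the given velocity equation v(t) = 6·exp(2·t), we substitute t = 7.595757496363912 to get v = 23754308.0115529.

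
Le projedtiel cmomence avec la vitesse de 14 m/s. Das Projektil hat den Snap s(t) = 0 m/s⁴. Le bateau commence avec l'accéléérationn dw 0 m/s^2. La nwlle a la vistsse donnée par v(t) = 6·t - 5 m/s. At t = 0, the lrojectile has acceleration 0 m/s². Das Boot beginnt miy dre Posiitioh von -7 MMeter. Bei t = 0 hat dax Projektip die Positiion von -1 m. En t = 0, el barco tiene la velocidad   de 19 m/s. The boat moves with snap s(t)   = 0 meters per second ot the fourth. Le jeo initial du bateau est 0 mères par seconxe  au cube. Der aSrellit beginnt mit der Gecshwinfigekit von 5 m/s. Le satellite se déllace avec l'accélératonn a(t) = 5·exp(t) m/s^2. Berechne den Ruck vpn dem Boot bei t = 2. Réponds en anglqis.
We must find the integral of our snap equation s(t) = 0 1 time. The antiderivative of snap is jerk. Using j(0) = 0, we get j(t) = 0. Using j(t) = 0 and substituting t = 2, we find j = 0.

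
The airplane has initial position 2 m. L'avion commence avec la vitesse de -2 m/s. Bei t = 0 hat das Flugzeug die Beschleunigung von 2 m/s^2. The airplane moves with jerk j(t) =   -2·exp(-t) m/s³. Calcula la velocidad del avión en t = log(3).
Necesitamos integrar nuestra ecuación de la sacudida j(t) = -2·exp(-t) 2 veces. Tomando ∫j(t)dt y aplicando a(0) = 2, encontramos a(t) = 2·exp(-t). Tomando ∫a(t)dt y aplicando v(0) = -2, encontramos v(t) = -2·exp(-t). Usando v(t) = -2·exp(-t) y sustituyendo t = log(3), encontramos v = -2/3.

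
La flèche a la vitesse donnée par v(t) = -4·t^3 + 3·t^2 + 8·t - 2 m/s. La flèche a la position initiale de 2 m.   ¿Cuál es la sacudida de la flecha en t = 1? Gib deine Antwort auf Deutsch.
Wir müssen unsere Gleichung für die Geschwindigkeit v(t) = -4·t^3 + 3·t^2 + 8·t - 2 2-mal ableiten. Durch Ableiten von der Geschwindigkeit erhalten wir die Beschleunigung: a(t) = -12·t^2 + 6·t + 8. Durch Ableiten von der Beschleunigung erhalten wir den Ruck: j(t) = 6 - 24·t. Mit j(t) = 6 - 24·t und Einsetzen von t = 1, finden wir j = -18.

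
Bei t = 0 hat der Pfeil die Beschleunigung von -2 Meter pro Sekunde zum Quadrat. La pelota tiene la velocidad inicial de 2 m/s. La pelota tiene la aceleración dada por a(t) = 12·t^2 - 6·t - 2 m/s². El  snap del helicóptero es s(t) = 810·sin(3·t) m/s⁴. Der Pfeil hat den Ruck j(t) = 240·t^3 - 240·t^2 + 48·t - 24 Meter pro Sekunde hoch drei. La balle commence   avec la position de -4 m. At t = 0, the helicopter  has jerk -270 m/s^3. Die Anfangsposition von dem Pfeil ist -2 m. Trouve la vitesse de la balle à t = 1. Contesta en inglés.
We must find the antiderivative of our acceleration equation a(t) = 12·t^2 - 6·t - 2 1 time. Integrating acceleration and using the initial condition v(0) = 2, we get v(t) = 4·t^3 - 3·t^2 - 2·t + 2. From the given velocity equation v(t) = 4·t^3 - 3·t^2 - 2·t + 2, we substitute t = 1 to get v = 1.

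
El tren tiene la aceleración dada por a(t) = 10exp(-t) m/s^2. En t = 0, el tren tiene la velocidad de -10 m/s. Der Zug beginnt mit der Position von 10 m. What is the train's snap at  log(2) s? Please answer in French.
En partant de l'accélération a(t) = 10·exp(-t), nous prenons 2 dérivées. En dérivant l'accélération, nous obtenons le jerk: j(t) = -10·exp(-t). En dérivant le jerk, nous obtenons le snap: s(t) = 10·exp(-t). Nous avons le snap s(t) = 10·exp(-t). En substituant t = log(2): s(log(2)) = 5.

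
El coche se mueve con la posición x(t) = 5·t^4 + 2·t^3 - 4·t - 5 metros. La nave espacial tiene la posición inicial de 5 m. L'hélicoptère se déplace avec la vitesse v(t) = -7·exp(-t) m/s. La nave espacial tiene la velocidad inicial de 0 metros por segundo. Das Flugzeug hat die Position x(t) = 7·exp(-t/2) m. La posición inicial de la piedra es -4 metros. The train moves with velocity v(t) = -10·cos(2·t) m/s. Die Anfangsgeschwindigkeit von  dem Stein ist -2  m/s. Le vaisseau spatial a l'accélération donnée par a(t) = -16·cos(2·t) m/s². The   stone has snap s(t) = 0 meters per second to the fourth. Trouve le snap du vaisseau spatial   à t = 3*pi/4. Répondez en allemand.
Wir müssen unsere Gleichung für die Beschleunigung a(t) = -16·cos(2·t) 2-mal ableiten. Mit d/dt von a(t) finden wir j(t) = 32·sin(2·t). Die Ableitung von dem Ruck ergibt den Snap: s(t) = 64·cos(2·t). Mit s(t) = 64·cos(2·t) und Einsetzen von t = 3*pi/4, finden wir s = 0.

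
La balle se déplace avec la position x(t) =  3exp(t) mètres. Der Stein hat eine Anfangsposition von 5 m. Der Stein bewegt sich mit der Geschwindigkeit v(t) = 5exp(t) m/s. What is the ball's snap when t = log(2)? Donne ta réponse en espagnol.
Partiendo de la posición x(t) = 3·exp(t), tomamos 4 derivadas. Derivando la posición, obtenemos la velocidad: v(t) = 3·exp(t). Tomando d/dt de v(t), encontramos a(t) = 3·exp(t). La derivada de la aceleración da la sacudida: j(t) = 3·exp(t). La derivada de la sacudida da el snap: s(t) = 3·exp(t). Usando s(t) = 3·exp(t) y sustituyendo t = log(2), encontramos s = 6.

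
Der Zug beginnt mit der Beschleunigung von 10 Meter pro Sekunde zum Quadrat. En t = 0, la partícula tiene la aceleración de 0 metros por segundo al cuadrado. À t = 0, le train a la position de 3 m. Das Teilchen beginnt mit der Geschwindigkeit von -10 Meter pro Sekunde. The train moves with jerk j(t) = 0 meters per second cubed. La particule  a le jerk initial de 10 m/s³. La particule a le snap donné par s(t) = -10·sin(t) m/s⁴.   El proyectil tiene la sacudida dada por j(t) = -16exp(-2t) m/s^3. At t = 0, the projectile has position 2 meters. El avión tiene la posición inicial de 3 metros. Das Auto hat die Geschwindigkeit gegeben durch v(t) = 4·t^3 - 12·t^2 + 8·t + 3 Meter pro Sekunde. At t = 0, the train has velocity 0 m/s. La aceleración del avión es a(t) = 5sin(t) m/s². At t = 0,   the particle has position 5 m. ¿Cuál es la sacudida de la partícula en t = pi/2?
Debemos encontrar la antiderivada de nuestra ecuación del snap s(t) = -10·sin(t) 1 vez. La integral del snap es la sacudida. Usando j(0) = 10, obtenemos j(t) = 10·cos(t). De la ecuación de la sacudida j(t) = 10·cos(t), sustituimos t = pi/2 para obtener j = 0.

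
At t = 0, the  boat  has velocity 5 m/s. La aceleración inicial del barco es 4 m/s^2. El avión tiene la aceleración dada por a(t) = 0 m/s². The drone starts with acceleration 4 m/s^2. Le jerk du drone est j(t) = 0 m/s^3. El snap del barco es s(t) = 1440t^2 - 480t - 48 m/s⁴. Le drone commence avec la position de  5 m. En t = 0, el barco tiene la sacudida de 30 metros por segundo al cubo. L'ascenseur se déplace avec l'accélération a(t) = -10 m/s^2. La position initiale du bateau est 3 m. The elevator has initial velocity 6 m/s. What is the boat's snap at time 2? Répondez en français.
De l'équation du snap s(t) = 1440·t^2 - 480·t - 48, nous substituons t = 2 pour obtenir s = 4752.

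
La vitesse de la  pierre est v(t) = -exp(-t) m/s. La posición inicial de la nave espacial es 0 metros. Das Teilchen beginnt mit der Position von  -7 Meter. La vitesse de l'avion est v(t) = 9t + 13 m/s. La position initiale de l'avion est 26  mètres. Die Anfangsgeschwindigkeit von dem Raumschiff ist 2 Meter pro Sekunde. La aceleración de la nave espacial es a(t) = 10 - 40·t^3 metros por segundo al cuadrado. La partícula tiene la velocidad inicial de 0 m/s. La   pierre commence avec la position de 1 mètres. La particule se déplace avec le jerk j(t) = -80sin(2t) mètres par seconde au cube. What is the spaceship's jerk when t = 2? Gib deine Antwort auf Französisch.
Pour résoudre ceci, nous devons prendre 1 dérivée de notre équation de l'accélération a(t) = 10 - 40·t^3. En prenant d/dt de a(t), nous trouvons j(t) = -120·t^2. En utilisant j(t) = -120·t^2 et en substituant t = 2, nous trouvons j = -480.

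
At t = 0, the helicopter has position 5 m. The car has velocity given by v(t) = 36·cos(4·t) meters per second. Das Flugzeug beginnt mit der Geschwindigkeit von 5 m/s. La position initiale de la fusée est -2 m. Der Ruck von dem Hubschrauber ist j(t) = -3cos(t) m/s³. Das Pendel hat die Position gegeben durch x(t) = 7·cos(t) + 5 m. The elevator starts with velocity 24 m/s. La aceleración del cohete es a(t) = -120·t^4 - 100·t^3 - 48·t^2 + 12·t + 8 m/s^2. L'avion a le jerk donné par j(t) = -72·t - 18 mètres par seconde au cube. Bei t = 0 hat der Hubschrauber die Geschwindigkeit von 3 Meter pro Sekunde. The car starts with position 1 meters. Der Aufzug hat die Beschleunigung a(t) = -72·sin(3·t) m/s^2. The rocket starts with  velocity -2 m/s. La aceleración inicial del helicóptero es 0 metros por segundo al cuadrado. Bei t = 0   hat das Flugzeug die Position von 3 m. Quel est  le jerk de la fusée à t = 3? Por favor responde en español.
Partiendo de la aceleración a(t) = -120·t^4 - 100·t^3 - 48·t^2 + 12·t + 8, tomamos 1 derivada. Derivando la aceleración, obtenemos la sacudida: j(t) = -480·t^3 - 300·t^2 - 96·t + 12. Tenemos la sacudida j(t) = -480·t^3 - 300·t^2 - 96·t + 12. Sustituyendo t = 3: j(3) = -15936.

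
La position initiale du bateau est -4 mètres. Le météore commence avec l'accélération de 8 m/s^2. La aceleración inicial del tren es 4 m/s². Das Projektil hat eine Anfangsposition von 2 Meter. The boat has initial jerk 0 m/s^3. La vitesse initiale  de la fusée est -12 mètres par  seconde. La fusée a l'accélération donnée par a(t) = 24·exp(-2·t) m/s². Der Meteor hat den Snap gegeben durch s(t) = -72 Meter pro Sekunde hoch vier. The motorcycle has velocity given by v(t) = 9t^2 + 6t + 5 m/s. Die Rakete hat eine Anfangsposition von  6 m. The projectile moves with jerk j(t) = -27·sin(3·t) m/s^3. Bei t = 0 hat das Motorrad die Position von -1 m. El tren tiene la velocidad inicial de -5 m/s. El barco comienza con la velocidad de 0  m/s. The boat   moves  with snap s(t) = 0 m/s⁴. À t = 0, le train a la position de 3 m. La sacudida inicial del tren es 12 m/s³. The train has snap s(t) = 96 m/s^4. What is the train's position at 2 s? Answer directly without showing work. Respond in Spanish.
En t = 2, x = 81.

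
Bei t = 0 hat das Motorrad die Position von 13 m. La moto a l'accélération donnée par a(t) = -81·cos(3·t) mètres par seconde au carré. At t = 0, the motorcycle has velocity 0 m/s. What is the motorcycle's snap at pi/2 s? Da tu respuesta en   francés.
Pour résoudre ceci, nous devons prendre 2 dérivées de notre équation de l'accélération a(t) = -81·cos(3·t). En dérivant l'accélération, nous obtenons le jerk: j(t) = 243·sin(3·t). En prenant d/dt de j(t), nous trouvons s(t) = 729·cos(3·t). De l'équation du snap s(t) = 729·cos(3·t), nous substituons t = pi/2 pour obtenir s = 0.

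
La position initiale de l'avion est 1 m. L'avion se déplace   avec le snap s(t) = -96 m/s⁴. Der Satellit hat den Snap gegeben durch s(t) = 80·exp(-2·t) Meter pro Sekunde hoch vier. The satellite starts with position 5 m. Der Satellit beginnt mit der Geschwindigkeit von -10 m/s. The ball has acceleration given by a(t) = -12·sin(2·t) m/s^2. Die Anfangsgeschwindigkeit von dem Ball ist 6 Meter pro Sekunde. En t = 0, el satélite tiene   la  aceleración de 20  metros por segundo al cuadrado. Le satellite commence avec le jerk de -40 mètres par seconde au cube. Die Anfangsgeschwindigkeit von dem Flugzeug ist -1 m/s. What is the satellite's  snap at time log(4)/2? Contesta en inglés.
From the given snap equation s(t) = 80·exp(-2·t), we substitute t = log(4)/2 to get s = 20.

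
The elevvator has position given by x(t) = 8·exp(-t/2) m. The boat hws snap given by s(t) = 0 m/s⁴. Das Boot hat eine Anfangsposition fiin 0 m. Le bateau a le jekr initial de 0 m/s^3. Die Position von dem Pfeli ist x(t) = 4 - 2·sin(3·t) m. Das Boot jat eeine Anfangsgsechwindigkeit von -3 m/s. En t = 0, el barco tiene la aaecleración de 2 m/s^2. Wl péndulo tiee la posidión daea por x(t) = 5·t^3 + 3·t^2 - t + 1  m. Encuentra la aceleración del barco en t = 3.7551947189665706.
Debemos encontrar la integral de nuestra ecuación del snap s(t) = 0 2 veces. La antiderivada del snap es la sacudida. Usando j(0) = 0, obtenemos j(t) = 0. Integrando la sacudida y usando la condición inicial a(0) = 2, obtenemos a(t) = 2. Tenemos la aceleración a(t) = 2. Sustituyendo t = 3.7551947189665706: a(3.7551947189665706) = 2.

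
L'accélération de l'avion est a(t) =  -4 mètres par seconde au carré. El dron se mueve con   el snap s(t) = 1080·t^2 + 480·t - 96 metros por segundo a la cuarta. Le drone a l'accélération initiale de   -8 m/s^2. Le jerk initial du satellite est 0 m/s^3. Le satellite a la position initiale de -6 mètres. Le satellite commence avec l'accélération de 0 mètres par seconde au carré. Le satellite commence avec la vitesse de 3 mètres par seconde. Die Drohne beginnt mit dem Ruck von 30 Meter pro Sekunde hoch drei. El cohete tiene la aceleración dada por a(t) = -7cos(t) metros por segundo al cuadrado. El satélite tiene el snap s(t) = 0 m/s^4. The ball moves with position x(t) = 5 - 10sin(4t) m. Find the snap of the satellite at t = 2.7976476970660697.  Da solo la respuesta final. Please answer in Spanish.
El snap en t = 2.7976476970660697 es s = 0.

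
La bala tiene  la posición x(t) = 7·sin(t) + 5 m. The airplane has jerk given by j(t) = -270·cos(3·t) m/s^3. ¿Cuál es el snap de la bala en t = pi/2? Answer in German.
Ausgehend von der Position x(t) = 7·sin(t) + 5, nehmen wir 4 Ableitungen. Durch Ableiten von der Position erhalten wir die Geschwindigkeit: v(t) = 7·cos(t). Mit d/dt von v(t) finden wir a(t) = -7·sin(t). Durch Ableiten von der Beschleunigung erhalten wir den Ruck: j(t) = -7·cos(t). Mit d/dt von j(t) finden wir s(t) = 7·sin(t). Mit s(t) = 7·sin(t) und Einsetzen von t = pi/2, finden wir s = 7.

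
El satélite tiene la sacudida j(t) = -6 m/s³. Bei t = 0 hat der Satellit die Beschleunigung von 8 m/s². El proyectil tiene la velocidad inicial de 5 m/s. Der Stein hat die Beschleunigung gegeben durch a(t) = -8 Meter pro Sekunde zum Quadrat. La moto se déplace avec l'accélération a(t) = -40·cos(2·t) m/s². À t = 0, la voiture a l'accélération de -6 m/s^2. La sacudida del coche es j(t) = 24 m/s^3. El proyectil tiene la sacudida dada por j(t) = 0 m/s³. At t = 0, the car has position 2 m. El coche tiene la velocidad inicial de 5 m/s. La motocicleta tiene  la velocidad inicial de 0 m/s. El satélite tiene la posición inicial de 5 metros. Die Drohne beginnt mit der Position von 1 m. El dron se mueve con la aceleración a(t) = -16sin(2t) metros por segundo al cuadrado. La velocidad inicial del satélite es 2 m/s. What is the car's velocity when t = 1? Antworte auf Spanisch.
Partiendo de la sacudida j(t) = 24, tomamos 2 integrales. Tomando ∫j(t)dt y aplicando a(0) = -6, encontramos a(t) = 24·t - 6. Tomando ∫a(t)dt y aplicando v(0) = 5, encontramos v(t) = 12·t^2 - 6·t + 5. Tenemos la velocidad v(t) = 12·t^2 - 6·t + 5. Sustituyendo t = 1: v(1) = 11.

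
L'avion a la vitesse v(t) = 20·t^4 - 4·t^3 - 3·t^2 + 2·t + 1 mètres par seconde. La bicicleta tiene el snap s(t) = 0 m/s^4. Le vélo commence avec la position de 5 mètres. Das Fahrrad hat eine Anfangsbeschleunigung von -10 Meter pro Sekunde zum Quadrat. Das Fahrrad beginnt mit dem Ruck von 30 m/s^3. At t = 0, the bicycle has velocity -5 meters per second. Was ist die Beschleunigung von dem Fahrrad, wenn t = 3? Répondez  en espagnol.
Partiendo del snap s(t) = 0, tomamos 2 antiderivadas. Integrando el snap y usando la condición inicial j(0) = 30, obtenemos j(t) = 30. La integral de la sacudida es la aceleración. Usando a(0) = -10, obtenemos a(t) = 30·t - 10. De la ecuación de la aceleración a(t) = 30·t - 10, sustituimos t = 3 para obtener a = 80.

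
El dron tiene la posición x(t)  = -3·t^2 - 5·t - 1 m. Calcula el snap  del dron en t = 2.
Partiendo de la posición x(t) = -3·t^2 - 5·t - 1, tomamos 4 derivadas. Tomando d/dt de x(t), encontramos v(t) = -6·t - 5. Derivando la velocidad, obtenemos la aceleración: a(t) = -6. La derivada de la aceleración da la sacudida: j(t) = 0. Tomando d/dt de j(t), encontramos s(t) = 0. Usando s(t) = 0 y sustituyendo t = 2, encontramos s = 0.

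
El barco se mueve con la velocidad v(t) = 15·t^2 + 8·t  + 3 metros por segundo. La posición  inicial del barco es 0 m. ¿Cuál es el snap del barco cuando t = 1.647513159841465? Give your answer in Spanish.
Para resolver esto, necesitamos tomar 3 derivadas de nuestra ecuación de la velocidad v(t) = 15·t^2 + 8·t + 3. La derivada de la velocidad da la aceleración: a(t) = 30·t + 8. Tomando d/dt de a(t), encontramos j(t) = 30. Derivando la sacudida, obtenemos el snap: s(t) = 0. Usando s(t) = 0 y sustituyendo t = 1.647513159841465, encontramos s = 0.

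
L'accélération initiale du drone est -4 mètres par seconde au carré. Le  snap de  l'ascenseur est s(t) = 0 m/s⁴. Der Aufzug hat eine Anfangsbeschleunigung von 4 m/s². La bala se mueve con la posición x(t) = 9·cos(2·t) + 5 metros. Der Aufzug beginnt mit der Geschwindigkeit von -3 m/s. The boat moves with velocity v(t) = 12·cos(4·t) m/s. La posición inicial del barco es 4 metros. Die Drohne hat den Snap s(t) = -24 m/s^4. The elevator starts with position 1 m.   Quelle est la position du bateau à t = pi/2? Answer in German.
Wir müssen das Integral unserer Gleichung für die Geschwindigkeit v(t) = 12·cos(4·t) 1-mal finden. Mit ∫v(t)dt und Anwendung von x(0) = 4, finden wir x(t) = 3·sin(4·t) + 4. Aus der Gleichung für die Position x(t) = 3·sin(4·t) + 4, setzen wir t = pi/2 ein und erhalten x = 4.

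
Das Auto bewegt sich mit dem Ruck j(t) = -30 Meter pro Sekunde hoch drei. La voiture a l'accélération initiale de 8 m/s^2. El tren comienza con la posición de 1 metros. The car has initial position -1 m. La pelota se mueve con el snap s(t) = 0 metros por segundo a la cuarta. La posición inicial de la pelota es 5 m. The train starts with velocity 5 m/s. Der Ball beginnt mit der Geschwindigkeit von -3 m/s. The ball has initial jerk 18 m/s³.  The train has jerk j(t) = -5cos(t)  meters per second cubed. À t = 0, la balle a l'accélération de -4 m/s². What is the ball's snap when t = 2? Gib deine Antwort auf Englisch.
Using s(t) = 0 and substituting t = 2, we find s = 0.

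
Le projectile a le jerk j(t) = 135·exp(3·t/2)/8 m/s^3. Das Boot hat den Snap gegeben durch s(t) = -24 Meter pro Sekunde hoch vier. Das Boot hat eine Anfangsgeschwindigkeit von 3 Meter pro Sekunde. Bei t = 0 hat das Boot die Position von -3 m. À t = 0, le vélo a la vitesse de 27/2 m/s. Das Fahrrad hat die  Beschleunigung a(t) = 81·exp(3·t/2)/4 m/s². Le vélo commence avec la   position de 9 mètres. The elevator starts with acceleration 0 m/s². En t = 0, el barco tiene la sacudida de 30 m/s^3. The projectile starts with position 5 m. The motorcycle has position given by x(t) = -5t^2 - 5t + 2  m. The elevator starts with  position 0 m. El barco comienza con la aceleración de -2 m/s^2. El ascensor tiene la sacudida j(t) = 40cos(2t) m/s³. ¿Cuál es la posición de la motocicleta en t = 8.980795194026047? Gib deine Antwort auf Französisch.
Nous avons la position x(t) = -5·t^2 - 5·t + 2. En substituant t = 8.980795194026047: x(8.980795194026047) = -446.177387555337.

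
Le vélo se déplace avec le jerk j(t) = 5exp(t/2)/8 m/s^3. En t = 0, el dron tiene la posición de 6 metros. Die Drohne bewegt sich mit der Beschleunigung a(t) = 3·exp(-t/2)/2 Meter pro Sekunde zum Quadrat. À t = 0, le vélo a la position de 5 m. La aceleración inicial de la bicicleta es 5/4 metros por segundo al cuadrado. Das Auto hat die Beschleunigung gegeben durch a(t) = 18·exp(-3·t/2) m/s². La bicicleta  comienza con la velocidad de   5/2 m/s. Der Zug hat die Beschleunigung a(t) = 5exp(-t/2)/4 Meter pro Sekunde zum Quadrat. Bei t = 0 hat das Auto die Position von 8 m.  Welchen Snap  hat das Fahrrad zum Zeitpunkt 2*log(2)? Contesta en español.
Debemos derivar nuestra ecuación de la sacudida j(t) = 5·exp(t/2)/8 1 vez. Derivando la sacudida, obtenemos el snap: s(t) = 5·exp(t/2)/16. De la ecuación del snap s(t) = 5·exp(t/2)/16, sustituimos t = 2*log(2) para obtener s = 5/8.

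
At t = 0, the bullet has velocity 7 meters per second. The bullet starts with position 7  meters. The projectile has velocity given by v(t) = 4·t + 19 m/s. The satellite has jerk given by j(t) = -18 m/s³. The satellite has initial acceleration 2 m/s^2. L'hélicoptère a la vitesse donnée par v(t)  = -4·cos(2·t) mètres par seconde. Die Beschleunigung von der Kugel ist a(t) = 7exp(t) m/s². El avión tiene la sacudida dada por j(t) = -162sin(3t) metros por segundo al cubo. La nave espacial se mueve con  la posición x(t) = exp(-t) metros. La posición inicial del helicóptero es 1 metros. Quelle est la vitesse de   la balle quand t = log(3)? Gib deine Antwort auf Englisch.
To find the answer, we compute 1 integral of a(t) = 7·exp(t). Integrating acceleration and using the initial condition v(0) = 7, we get v(t) = 7·exp(t). Using v(t) = 7·exp(t) and substituting t = log(3), we find v = 21.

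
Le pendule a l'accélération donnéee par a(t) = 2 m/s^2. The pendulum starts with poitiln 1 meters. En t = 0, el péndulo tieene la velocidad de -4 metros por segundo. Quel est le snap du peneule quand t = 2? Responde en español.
Partiendo de la aceleración a(t) = 2, tomamos 2 derivadas. Tomando d/dt de a(t), encontramos j(t) = 0. La derivada de la sacudida da el snap: s(t) = 0. Usando s(t) = 0 y sustituyendo t = 2, encontramos s = 0.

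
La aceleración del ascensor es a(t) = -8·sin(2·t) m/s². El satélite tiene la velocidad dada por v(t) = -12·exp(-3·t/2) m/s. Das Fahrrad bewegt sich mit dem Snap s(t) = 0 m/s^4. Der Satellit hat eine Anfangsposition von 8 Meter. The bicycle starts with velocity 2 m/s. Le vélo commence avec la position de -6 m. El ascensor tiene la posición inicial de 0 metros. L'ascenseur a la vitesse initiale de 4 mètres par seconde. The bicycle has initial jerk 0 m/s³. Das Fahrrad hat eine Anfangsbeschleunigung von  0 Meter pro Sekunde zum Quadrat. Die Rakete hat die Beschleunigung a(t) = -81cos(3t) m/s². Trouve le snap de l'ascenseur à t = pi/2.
Nous devons dériver notre équation de l'accélération a(t) = -8·sin(2·t) 2 fois. En prenant d/dt de a(t), nous trouvons j(t) = -16·cos(2·t). En prenant d/dt de j(t), nous trouvons s(t) = 32·sin(2·t). Nous avons le snap s(t) = 32·sin(2·t). En substituant t = pi/2: s(pi/2) = 0.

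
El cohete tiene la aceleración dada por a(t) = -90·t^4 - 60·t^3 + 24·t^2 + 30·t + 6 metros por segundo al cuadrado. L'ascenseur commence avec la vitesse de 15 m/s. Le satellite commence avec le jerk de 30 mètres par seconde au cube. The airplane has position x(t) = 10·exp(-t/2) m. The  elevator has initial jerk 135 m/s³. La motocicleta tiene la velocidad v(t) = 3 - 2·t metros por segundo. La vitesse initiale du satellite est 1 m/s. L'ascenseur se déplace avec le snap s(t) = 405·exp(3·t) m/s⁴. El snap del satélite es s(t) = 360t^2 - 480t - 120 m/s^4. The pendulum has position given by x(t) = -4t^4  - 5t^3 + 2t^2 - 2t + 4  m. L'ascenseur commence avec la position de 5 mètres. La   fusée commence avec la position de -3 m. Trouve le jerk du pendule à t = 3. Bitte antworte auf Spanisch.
Debemos derivar nuestra ecuación de la posición x(t) = -4·t^4 - 5·t^3 + 2·t^2 - 2·t + 4 3 veces. Derivando la posición, obtenemos la velocidad: v(t) = -16·t^3 - 15·t^2 + 4·t - 2. La derivada de la velocidad da la aceleración: a(t) = -48·t^2 - 30·t + 4. Derivando la aceleración, obtenemos la sacudida: j(t) = -96·t - 30. Tenemos la sacudida j(t) = -96·t - 30. Sustituyendo t = 3: j(3) = -318.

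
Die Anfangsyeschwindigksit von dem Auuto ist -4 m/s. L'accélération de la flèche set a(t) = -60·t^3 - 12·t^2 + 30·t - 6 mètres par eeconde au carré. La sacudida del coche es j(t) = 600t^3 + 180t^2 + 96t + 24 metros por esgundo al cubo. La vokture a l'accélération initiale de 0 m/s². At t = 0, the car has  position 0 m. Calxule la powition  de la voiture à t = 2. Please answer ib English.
We need to integrate our jerk equation j(t) = 600·t^3 + 180·t^2 + 96·t + 24 3 times. The antiderivative of jerk is acceleration. Using a(0) = 0, we get a(t) = 6·t·(25·t^3 + 10·t^2 + 8·t + 4). Finding the integral of a(t) and using v(0) = -4: v(t) = 30·t^5 + 15·t^4 + 16·t^3 + 12·t^2 - 4. The antiderivative of velocity, with x(0) = 0, gives position: x(t) = 5·t^6 + 3·t^5 + 4·t^4 + 4·t^3 - 4·t. We have position x(t) = 5·t^6 + 3·t^5 + 4·t^4 + 4·t^3 - 4·t. Substituting t = 2: x(2) = 504.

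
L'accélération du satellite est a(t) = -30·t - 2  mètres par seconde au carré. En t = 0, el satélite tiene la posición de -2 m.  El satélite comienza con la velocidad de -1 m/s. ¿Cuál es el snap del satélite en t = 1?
Para resolver esto, necesitamos tomar 2 derivadas de nuestra ecuación de la aceleración a(t) = -30·t - 2. La derivada de la aceleración da la sacudida: j(t) = -30. La derivada de la sacudida da el snap: s(t) = 0. De la ecuación del snap s(t) = 0, sustituimos t = 1 para obtener s = 0.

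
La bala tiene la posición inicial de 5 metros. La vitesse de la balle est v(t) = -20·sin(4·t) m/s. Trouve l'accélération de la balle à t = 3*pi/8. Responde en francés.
Pour résoudre ceci, nous devons prendre 1 dérivée de notre équation de la vitesse v(t) = -20·sin(4·t). La dérivée de la vitesse donne l'accélération: a(t) = -80·cos(4·t). De l'équation de l'accélération a(t) = -80·cos(4·t), nous substituons t = 3*pi/8 pour obtenir a = 0.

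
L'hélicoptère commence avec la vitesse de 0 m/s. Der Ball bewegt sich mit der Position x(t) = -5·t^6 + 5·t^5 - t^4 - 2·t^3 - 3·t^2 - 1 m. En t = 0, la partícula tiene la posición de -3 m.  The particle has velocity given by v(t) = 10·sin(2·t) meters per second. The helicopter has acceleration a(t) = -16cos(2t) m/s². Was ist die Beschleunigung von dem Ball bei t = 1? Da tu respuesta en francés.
Nous devons dériver notre équation de la position x(t) = -5·t^6 + 5·t^5 - t^4 - 2·t^3 - 3·t^2 - 1 2 fois. En dérivant la position, nous obtenons la vitesse: v(t) = -30·t^5 + 25·t^4 - 4·t^3 - 6·t^2 - 6·t. En prenant d/dt de v(t), nous trouvons a(t) = -150·t^4 + 100·t^3 - 12·t^2 - 12·t - 6. De l'équation de l'accélération a(t) = -150·t^4 + 100·t^3 - 12·t^2 - 12·t - 6, nous substituons t = 1 pour obtenir a = -80.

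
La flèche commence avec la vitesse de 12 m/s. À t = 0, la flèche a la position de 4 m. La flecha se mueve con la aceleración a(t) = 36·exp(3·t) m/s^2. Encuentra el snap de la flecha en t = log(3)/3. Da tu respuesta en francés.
En partant de l'accélération a(t) = 36·exp(3·t), nous prenons 2 dérivées. La dérivée de l'accélération donne le jerk: j(t) = 108·exp(3·t). En dérivant le jerk, nous obtenons le snap: s(t) = 324·exp(3·t). Nous avons le snap s(t) = 324·exp(3·t). En substituant t = log(3)/3: s(log(3)/3) = 972.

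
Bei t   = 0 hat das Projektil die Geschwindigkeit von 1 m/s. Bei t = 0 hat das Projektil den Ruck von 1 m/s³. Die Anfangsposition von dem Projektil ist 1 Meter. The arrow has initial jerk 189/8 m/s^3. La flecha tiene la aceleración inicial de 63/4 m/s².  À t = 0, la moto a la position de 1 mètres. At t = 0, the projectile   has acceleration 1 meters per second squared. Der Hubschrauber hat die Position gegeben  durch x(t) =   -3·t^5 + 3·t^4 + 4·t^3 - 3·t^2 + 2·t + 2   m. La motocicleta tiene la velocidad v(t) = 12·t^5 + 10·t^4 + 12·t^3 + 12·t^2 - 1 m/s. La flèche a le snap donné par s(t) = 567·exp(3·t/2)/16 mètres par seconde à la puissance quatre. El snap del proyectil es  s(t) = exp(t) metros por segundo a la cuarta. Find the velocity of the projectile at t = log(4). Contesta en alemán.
Ausgehend von dem Snap s(t) = exp(t), nehmen wir 3 Stammfunktionen. Das Integral von dem Snap, mit j(0) = 1, ergibt den Ruck: j(t) = exp(t). Das Integral von dem Ruck, mit a(0) = 1, ergibt die Beschleunigung: a(t) = exp(t). Durch Integration von der Beschleunigung und Verwendung der Anfangsbedingung v(0) = 1, erhalten wir v(t) = exp(t). Wir haben die Geschwindigkeit v(t) = exp(t). Durch Einsetzen von t = log(4): v(log(4)) = 4.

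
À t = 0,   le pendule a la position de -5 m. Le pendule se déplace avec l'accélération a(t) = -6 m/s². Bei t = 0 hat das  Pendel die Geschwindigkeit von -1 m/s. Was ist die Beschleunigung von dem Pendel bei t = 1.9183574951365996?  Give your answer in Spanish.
De la ecuación de la aceleración a(t) = -6, sustituimos t = 1.9183574951365996 para obtener a = -6.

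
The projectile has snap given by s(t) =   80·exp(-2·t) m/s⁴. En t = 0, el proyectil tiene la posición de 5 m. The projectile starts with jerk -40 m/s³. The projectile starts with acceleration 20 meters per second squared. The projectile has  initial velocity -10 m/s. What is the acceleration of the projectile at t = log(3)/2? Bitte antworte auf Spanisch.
Necesitamos integrar nuestra ecuación del snap s(t) = 80·exp(-2·t) 2 veces. Tomando ∫s(t)dt y aplicando j(0) = -40, encontramos j(t) = -40·exp(-2·t). Tomando ∫j(t)dt y aplicando a(0) = 20, encontramos a(t) = 20·exp(-2·t). Tenemos la aceleración a(t) = 20·exp(-2·t). Sustituyendo t = log(3)/2: a(log(3)/2) = 20/3.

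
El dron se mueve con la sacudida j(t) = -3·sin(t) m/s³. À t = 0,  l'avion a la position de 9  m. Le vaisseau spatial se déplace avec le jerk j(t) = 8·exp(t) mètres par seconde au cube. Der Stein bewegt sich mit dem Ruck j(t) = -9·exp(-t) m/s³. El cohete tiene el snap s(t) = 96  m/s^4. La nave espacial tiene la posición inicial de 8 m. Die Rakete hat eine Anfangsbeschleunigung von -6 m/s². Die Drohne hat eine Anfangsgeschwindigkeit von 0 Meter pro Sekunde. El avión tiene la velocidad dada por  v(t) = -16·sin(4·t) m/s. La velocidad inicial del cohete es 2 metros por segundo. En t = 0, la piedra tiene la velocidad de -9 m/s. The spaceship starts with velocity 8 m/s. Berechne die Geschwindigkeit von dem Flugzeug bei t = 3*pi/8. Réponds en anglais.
Using v(t) = -16·sin(4·t) and substituting t = 3*pi/8, we find v = 16.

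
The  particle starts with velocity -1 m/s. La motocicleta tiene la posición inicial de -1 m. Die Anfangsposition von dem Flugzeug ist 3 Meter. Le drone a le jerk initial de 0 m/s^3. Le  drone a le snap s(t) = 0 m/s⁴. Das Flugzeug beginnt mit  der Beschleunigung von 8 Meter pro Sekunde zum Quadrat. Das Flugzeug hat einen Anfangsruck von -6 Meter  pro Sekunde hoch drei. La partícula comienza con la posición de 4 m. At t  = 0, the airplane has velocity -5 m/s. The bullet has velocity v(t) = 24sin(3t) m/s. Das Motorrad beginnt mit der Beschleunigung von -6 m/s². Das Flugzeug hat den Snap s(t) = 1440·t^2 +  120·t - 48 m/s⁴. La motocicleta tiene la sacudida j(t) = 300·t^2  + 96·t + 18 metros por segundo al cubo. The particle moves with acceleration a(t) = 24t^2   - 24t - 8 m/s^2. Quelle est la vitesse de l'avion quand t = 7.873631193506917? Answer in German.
Um dies zu lösen, müssen wir 3 Integrale unserer Gleichung für den Snap s(t) = 1440·t^2 + 120·t - 48 finden. Durch Integration von dem Snap und Verwendung der Anfangsbedingung j(0) = -6, erhalten wir j(t) = 480·t^3 + 60·t^2 - 48·t - 6. Mit ∫j(t)dt und Anwendung von a(0) = 8, finden wir a(t) = 120·t^4 + 20·t^3 - 24·t^2 - 6·t + 8. Das Integral von der Beschleunigung ist die Geschwindigkeit. Mit v(0) = -5 erhalten wir v(t) = 24·t^5 + 5·t^4 - 8·t^3 - 3·t^2 + 8·t - 5. Aus der Gleichung für die Geschwindigkeit v(t) = 24·t^5 + 5·t^4 - 8·t^3 - 3·t^2 + 8·t - 5, setzen wir t = 7.873631193506917 ein und erhalten v = 741434.113720587.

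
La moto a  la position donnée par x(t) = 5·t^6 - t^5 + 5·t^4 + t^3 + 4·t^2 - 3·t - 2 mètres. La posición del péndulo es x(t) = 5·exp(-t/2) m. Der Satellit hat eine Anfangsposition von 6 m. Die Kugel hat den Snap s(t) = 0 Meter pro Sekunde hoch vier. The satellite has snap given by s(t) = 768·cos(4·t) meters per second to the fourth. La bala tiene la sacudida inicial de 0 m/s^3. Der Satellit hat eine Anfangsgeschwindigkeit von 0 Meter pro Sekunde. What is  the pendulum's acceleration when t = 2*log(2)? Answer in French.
Pour résoudre ceci, nous devons prendre 2 dérivées de notre équation de la position x(t) = 5·exp(-t/2). En dérivant la position, nous obtenons la vitesse: v(t) = -5·exp(-t/2)/2. En prenant d/dt de v(t), nous trouvons a(t) = 5·exp(-t/2)/4. En utilisant a(t) = 5·exp(-t/2)/4 et en substituant t = 2*log(2), nous trouvons a = 5/8.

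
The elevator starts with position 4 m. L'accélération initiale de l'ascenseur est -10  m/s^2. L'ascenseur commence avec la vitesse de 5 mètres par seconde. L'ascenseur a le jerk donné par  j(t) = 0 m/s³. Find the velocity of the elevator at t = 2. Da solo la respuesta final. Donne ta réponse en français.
À t = 2, v = -15.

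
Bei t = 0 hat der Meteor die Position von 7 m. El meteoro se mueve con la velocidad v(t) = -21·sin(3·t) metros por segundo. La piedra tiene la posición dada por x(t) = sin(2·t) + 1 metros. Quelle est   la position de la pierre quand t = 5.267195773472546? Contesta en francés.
De l'équation de la position x(t) = sin(2·t) + 1, nous substituons t = 5.267195773472546 pour obtenir x = 0.104473204543787.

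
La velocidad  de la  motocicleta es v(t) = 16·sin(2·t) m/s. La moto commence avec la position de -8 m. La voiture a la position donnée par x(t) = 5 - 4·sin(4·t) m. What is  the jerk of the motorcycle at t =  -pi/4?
Starting from velocity v(t) = 16·sin(2·t), we take 2 derivatives. Differentiating velocity, we get acceleration: a(t) = 32·cos(2·t). The derivative of acceleration gives jerk: j(t) = -64·sin(2·t). We have jerk j(t) = -64·sin(2·t). Substituting t = -pi/4: j(-pi/4) = 64.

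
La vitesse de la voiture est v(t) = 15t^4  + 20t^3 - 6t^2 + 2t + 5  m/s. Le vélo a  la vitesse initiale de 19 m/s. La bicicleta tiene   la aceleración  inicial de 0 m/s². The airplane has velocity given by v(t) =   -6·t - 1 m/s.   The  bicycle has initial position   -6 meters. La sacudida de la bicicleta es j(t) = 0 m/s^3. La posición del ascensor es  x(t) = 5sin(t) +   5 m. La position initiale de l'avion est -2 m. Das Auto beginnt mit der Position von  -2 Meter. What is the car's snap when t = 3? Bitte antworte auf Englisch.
Starting from velocity v(t) = 15·t^4 + 20·t^3 - 6·t^2 + 2·t + 5, we take 3 derivatives. The derivative of velocity gives acceleration: a(t) = 60·t^3 + 60·t^2 - 12·t + 2. The derivative of acceleration gives jerk: j(t) = 180·t^2 + 120·t - 12. The derivative of jerk gives snap: s(t) = 360·t + 120. We have snap s(t) = 360·t + 120. Substituting t = 3: s(3) = 1200.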